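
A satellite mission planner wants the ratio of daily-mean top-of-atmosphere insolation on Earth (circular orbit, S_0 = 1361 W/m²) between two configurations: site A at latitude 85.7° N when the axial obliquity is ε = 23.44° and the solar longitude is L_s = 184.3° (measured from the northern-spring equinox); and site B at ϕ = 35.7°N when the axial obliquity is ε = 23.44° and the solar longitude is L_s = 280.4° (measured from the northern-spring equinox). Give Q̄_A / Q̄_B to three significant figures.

Q̄_A / Q̄_B ≈ 0.0807

— Configuration A (ϕ=+85.7°):
Solar declination: sin δ = sin ε · sin L_s = sin 23.44° × sin 184.3° = -0.02983, so δ = -1.709°.
cos h₀ = −tan(+85.7°) tan(-1.709°) = 0.3968, h₀ = 1.1627 rad.
Bracket: h₀ sin ϕ sin δ + cos ϕ cos δ sin h₀ = 1.1627×0.99719×-0.02983 + 0.07498×0.99956×0.91789 = -0.034586 + 0.068793 = 0.034207.
Q̄ = (S_0/π) × [bracket] = (1361/π) × 0.034207 = 14.819 W/m².
— Configuration B (ϕ=+35.7°):
Solar declination: sin δ = sin ε · sin L_s = sin 23.44° × sin 280.4° = -0.39125, so δ = -23.033°.
cos h₀ = −tan(+35.7°) tan(-23.033°) = 0.3055, h₀ = 1.2603 rad.
Bracket: h₀ sin ϕ sin δ + cos ϕ cos δ sin h₀ = 1.2603×0.58354×-0.39125 + 0.81208×0.92028×0.95219 = -0.287739 + 0.711611 = 0.423872.
Q̄ = (S_0/π) × [bracket] = (1361/π) × 0.423872 = 183.63 W/m².
Ratio Q̄_A / Q̄_B = 14.819 / 183.63 = 0.08070.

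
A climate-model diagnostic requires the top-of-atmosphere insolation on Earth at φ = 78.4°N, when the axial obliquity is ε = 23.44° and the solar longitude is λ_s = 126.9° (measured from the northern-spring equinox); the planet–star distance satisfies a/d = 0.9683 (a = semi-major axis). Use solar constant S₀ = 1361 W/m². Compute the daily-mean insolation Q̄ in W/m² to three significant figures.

Q̄ ≈ 398 W/m²

Solar declination: sin δ = sin ε · sin λ_s = sin 23.44° × sin 126.9° = 0.31811, so δ = +18.548°.
cos H₀ = −tan(+78.4°) tan(+18.548°) = -1.6346 ≤ −1 ⇒ polar day, H₀ = π.
Bracket: H₀ sin φ sin δ + cos φ cos δ sin H₀ = 3.1416×0.97958×0.31811 + 0.20108×0.94806×0.00000 = 0.978967 + 0.000000 = 0.978967.
Inverse-square distance factor (a/d)² = 0.9683² = 0.937605.
Q̄ = (S₀/π) × 0.937605 × [bracket] = (1361/π) × 0.937605 × 0.978967 = 397.6 W/m².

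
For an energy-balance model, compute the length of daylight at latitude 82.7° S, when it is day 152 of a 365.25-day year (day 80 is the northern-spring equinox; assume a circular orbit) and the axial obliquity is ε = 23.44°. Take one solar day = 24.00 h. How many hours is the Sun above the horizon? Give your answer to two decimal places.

Solar longitude: λ_s = 360° × (152 − 80)/365.25 = 70.965°.
sin δ = sin 23.44° × sin 70.965° = 0.37604, so δ = +22.088°.
cos H₀ = −tan φ · tan δ = 3.1679 ≥ 1, so the Sun never rises (polar night) and H₀ = 0.
Daylight = 2H₀/(2π) × 24.00 h = (0.0000/π) × 24.00 = 0.00 h.

0.00 h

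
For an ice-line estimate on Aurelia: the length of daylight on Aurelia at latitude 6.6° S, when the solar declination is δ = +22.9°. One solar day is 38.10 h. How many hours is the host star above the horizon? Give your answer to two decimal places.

cos H₀ = −tan φ · tan δ = −tan(-6.6°) × tan(+22.900°) = 0.0489, so H₀ = 1.5219 rad = 87.20°.
Daylight = 2H₀/(2π) × 38.10 h = (1.5219/π) × 38.10 = 18.46 h.

18.46 h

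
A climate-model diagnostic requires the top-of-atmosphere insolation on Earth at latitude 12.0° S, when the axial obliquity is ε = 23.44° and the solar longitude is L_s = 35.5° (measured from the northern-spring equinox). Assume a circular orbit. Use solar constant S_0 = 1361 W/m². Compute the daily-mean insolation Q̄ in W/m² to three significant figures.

Solar declination: sin δ = sin ε · sin L_s = sin 23.44° × sin 35.5° = 0.23100, so δ = +13.356°.
cos h₀ = −tan(-12.0°) tan(+13.356°) = 0.0505, h₀ = 1.5203 rad.
Bracket: h₀ sin ϕ sin δ + cos ϕ cos δ sin h₀ = 1.5203×-0.20791×0.23100 + 0.97815×0.97295×0.99873 = -0.073016 + 0.950482 = 0.877466.
Q̄ = (S_0/π) × [bracket] = (1361/π) × 0.877466 = 380.1 W/m².

Q̄ ≈ 380 W/m²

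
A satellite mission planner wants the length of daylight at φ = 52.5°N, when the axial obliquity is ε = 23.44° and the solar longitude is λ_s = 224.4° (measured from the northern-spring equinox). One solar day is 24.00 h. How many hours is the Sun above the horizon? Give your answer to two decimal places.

Solar declination: sin δ = sin ε · sin λ_s = sin 23.44° × sin 224.4° = -0.27832, so δ = -16.160°.
cos H₀ = −tan φ · tan δ = −tan(+52.5°) × tan(-16.160°) = 0.3776, so H₀ = 1.1836 rad = 67.81°.
Daylight = 2H₀/(2π) × 24.00 h = (1.1836/π) × 24.00 = 9.04 h.

9.04 h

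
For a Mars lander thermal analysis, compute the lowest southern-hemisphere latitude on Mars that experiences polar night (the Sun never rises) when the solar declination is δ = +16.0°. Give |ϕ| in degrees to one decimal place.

|ϕ| = 74.0°

Polar night requires cos h₀ = −tan ϕ tan δ ≥ 1, i.e. tan ϕ tan δ ≤ −1.
The boundary is |tan ϕ| · |tan δ| = 1, so |ϕ| = 90° − |δ| = 90° − 16.0° = 74.0° in the southern hemisphere.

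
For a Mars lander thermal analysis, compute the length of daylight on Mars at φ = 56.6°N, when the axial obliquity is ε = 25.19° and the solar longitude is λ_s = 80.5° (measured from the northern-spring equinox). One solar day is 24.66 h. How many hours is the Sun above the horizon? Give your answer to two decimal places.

18.43 h

Solar declination: sin δ = sin ε · sin λ_s = sin 25.19° × sin 80.5° = 0.41978, so δ = +24.821°.
cos H₀ = −tan φ · tan δ = −tan(+56.6°) × tan(+24.821°) = -0.7014, so H₀ = 2.3482 rad = 134.54°.
Daylight = 2H₀/(2π) × 24.66 h = (2.3482/π) × 24.66 = 18.43 h.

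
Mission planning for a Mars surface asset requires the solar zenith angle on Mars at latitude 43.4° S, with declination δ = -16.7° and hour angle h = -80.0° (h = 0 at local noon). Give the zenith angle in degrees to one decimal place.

cos θ_z = sin ϕ sin δ + cos ϕ cos δ cos h = 0.197442 + 0.120847 = 0.318289.
θ_z = arccos(0.318289) = 71.4°.

θ_z = 71.4°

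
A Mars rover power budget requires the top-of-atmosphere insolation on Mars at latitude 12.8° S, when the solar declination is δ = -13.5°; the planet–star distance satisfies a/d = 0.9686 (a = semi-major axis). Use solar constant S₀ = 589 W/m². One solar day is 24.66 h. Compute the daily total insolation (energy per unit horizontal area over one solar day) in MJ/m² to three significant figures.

16.1 MJ/m²

cos H₀ = −tan(-12.8°) tan(-13.500°) = -0.0545, H₀ = 1.6254 rad.
Bracket: H₀ sin φ sin δ + cos φ cos δ sin H₀ = 1.6254×-0.22155×-0.23345 + 0.97515×0.97237×0.99851 = 0.084067 + 0.946794 = 1.030861.
Inverse-square distance factor (a/d)² = 0.9686² = 0.938186.
Q̄ = (S₀/π) × 0.938186 × [bracket] = (589/π) × 0.938186 × 1.030861 = 181.32 W/m².
Daily total = Q̄ × 24.66 h × 3600 s/h = 181.32 × 24.66 × 3600 / 10⁶ = 16.10 MJ/m².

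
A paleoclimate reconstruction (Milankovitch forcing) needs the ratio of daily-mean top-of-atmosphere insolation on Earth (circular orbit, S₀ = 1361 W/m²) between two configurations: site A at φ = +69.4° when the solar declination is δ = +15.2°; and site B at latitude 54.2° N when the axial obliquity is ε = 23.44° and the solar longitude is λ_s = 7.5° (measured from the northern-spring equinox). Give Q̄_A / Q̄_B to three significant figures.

— Configuration A (φ=+69.4°):
cos H₀ = −tan(+69.4°) tan(+15.200°) = -0.7228, H₀ = 2.3787 rad.
Bracket: H₀ sin φ sin δ + cos φ cos δ sin H₀ = 2.3787×0.93606×0.26219 + 0.35184×0.96502×0.69103 = 0.583794 + 0.234627 = 0.818421.
Q̄ = (S₀/π) × [bracket] = (1361/π) × 0.818421 = 354.56 W/m².
— Configuration B (φ=+54.2°):
Solar declination: sin δ = sin ε · sin λ_s = sin 23.44° × sin 7.5° = 0.05192, so δ = +2.976°.
cos H₀ = −tan(+54.2°) tan(+2.976°) = -0.0721, H₀ = 1.6429 rad.
Bracket: H₀ sin φ sin δ + cos φ cos δ sin H₀ = 1.6429×0.81106×0.05192 + 0.58496×0.99865×0.99740 = 0.069183 + 0.582651 = 0.651834.
Q̄ = (S₀/π) × [bracket] = (1361/π) × 0.651834 = 282.39 W/m².
Ratio Q̄_A / Q̄_B = 354.56 / 282.39 = 1.256.

Q̄_A / Q̄_B ≈ 1.26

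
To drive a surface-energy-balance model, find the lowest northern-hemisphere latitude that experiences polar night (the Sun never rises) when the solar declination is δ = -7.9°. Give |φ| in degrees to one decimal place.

|φ| = 82.1°

Polar night requires cos H₀ = −tan φ tan δ ≥ 1, i.e. tan φ tan δ ≤ −1.
The boundary is |tan φ| · |tan δ| = 1, so |φ| = 90° − |δ| = 90° − 7.9° = 82.1° in the northern hemisphere.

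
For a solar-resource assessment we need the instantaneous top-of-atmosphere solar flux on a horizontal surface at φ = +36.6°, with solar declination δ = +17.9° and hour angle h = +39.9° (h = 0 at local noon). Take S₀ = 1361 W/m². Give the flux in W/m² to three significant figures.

1.05e+03 W/m²

cos θ_z = sin φ sin δ + cos φ cos δ cos h = 0.183254 + 0.586081 = 0.769335.
Flux = S₀ · cos θ_z = 1361 × 0.769335 = 1047 W/m².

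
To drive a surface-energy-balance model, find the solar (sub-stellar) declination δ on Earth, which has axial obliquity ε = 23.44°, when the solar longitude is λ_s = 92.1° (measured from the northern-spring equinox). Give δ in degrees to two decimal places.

δ = +23.42°

sin δ = sin ε · sin λ_s = sin 23.44° × sin 92.1° = 0.397521.
δ = arcsin(0.397521) = +23.42°.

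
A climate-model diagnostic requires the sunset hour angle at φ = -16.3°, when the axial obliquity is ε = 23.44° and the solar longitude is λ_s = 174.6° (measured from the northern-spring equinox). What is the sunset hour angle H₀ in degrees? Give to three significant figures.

H₀ = 89.4°

Solar declination: sin δ = sin ε · sin λ_s = sin 23.44° × sin 174.6° = 0.03744, so δ = +2.145°.
cos H₀ = −tan φ · tan δ = −tan(-16.3°) × tan(+2.145°) = 0.0110, so H₀ = 1.5598 rad = 89.37°.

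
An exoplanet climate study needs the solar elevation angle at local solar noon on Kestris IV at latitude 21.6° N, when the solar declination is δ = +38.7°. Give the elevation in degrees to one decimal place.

At local noon the hour angle is zero, so the zenith angle equals |ϕ − δ| = |+21.6° − (+38.700°)| = 17.100°.
Elevation = 90° − 17.100° = 72.9°.

72.9°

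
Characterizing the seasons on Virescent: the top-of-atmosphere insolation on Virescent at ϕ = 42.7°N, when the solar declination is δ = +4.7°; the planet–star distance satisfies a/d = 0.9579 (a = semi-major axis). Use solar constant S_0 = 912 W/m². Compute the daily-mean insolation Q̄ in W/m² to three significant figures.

Q̄ ≈ 219 W/m²

cos h₀ = −tan(+42.7°) tan(+4.700°) = -0.0759, h₀ = 1.6467 rad.
Bracket: h₀ sin ϕ sin δ + cos ϕ cos δ sin h₀ = 1.6467×0.67816×0.08194 + 0.73491×0.99664×0.99712 = 0.091505 + 0.730331 = 0.821836.
Inverse-square distance factor (a/d)² = 0.9579² = 0.917572.
Q̄ = (S_0/π) × 0.917572 × [bracket] = (912/π) × 0.917572 × 0.821836 = 218.9 W/m².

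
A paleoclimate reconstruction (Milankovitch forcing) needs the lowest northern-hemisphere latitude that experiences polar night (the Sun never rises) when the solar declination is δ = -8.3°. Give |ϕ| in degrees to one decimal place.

|ϕ| = 81.7°

Polar night requires cos h₀ = −tan ϕ tan δ ≥ 1, i.e. tan ϕ tan δ ≤ −1.
The boundary is |tan ϕ| · |tan δ| = 1, so |ϕ| = 90° − |δ| = 90° − 8.3° = 81.7° in the northern hemisphere.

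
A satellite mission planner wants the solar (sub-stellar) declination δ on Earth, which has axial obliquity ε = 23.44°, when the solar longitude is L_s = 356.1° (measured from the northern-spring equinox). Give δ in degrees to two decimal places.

δ = -1.55°

sin δ = sin ε · sin L_s = sin 23.44° × sin 356.1° = -0.027056.
δ = arcsin(-0.027056) = -1.55°.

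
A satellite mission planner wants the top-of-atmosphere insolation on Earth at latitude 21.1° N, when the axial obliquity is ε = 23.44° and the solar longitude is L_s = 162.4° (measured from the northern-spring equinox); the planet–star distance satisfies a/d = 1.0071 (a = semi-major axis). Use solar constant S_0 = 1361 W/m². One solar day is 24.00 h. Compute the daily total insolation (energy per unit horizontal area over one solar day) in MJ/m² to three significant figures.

37.8 MJ/m²

Solar declination: sin δ = sin ε · sin L_s = sin 23.44° × sin 162.4° = 0.12028, so δ = +6.908°.
cos h₀ = −tan(+21.1°) tan(+6.908°) = -0.0468, h₀ = 1.6176 rad.
Bracket: h₀ sin ϕ sin δ + cos ϕ cos δ sin h₀ = 1.6176×0.36000×0.12028 + 0.93295×0.99274×0.99891 = 0.070043 + 0.925167 = 0.995210.
Inverse-square distance factor (a/d)² = 1.0071² = 1.014250.
Q̄ = (S_0/π) × 1.014250 × [bracket] = (1361/π) × 1.014250 × 0.995210 = 437.29 W/m².
Daily total = Q̄ × 24.00 h × 3600 s/h = 437.29 × 24.00 × 3600 / 10⁶ = 37.78 MJ/m².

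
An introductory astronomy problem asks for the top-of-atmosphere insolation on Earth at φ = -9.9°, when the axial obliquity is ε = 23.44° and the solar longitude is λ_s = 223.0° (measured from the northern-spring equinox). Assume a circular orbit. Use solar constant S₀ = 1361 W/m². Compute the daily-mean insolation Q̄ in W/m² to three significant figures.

Q̄ ≈ 443 W/m²

Solar declination: sin δ = sin ε · sin λ_s = sin 23.44° × sin 223.0° = -0.27129, so δ = -15.741°.
cos H₀ = −tan(-9.9°) tan(-15.741°) = -0.0492, H₀ = 1.6200 rad.
Bracket: H₀ sin φ sin δ + cos φ cos δ sin H₀ = 1.6200×-0.17193×-0.27129 + 0.98511×0.96250×0.99879 = 0.075561 + 0.947021 = 1.022582.
Q̄ = (S₀/π) × [bracket] = (1361/π) × 1.022582 = 443.0 W/m².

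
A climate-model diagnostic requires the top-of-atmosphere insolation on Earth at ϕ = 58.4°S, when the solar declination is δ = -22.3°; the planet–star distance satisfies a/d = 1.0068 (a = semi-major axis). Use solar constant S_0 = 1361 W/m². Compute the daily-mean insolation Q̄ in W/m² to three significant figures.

cos h₀ = −tan(-58.4°) tan(-22.300°) = -0.6667, h₀ = 2.3005 rad.
Bracket: h₀ sin ϕ sin δ + cos ϕ cos δ sin h₀ = 2.3005×-0.85173×-0.37946 + 0.52399×0.92521×0.74536 = 0.743516 + 0.361351 = 1.104867.
Inverse-square distance factor (a/d)² = 1.0068² = 1.013646.
Q̄ = (S_0/π) × 1.013646 × [bracket] = (1361/π) × 1.013646 × 1.104867 = 485.2 W/m².

Q̄ ≈ 485 W/m²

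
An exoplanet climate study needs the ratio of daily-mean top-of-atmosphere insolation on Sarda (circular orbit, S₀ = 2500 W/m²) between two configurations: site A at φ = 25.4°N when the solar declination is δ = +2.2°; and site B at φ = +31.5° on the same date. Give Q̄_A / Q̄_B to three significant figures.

— Configuration A (φ=+25.4°):
cos H₀ = −tan(+25.4°) tan(+2.200°) = -0.0182, H₀ = 1.5890 rad.
Bracket: H₀ sin φ sin δ + cos φ cos δ sin H₀ = 1.5890×0.42894×0.03839 + 0.90334×0.99926×0.99983 = 0.026166 + 0.902518 = 0.928684.
Q̄ = (S₀/π) × [bracket] = (2500/π) × 0.928684 = 739.02 W/m².
— Configuration B (φ=+31.5°):
cos H₀ = −tan(+31.5°) tan(+2.200°) = -0.0235, H₀ = 1.5943 rad.
Bracket: H₀ sin φ sin δ + cos φ cos δ sin H₀ = 1.5943×0.52250×0.03839 + 0.85264×0.99926×0.99972 = 0.031980 + 0.851770 = 0.883750.
Q̄ = (S₀/π) × [bracket] = (2500/π) × 0.883750 = 703.27 W/m².
Ratio Q̄_A / Q̄_B = 739.02 / 703.27 = 1.051.

Q̄_A / Q̄_B ≈ 1.05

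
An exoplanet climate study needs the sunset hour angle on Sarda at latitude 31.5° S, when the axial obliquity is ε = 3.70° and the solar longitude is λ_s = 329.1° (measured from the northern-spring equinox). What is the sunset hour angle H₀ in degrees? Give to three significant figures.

Solar declination: sin δ = sin ε · sin λ_s = sin 3.70° × sin 329.1° = -0.03314, so δ = -1.899°.
cos H₀ = −tan φ · tan δ = −tan(-31.5°) × tan(-1.899°) = -0.0203, so H₀ = 1.5911 rad = 91.16°.

H₀ = 91.2°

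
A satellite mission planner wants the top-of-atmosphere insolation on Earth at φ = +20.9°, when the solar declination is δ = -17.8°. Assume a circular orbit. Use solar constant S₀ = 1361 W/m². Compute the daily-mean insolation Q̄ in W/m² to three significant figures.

Q̄ ≈ 314 W/m²

cos H₀ = −tan(+20.9°) tan(-17.800°) = 0.1226, H₀ = 1.4479 rad.
Bracket: H₀ sin φ sin δ + cos φ cos δ sin H₀ = 1.4479×0.35674×-0.30570 + 0.93420×0.95213×0.99246 = -0.157901 + 0.882773 = 0.724872.
Q̄ = (S₀/π) × [bracket] = (1361/π) × 0.724872 = 314.0 W/m².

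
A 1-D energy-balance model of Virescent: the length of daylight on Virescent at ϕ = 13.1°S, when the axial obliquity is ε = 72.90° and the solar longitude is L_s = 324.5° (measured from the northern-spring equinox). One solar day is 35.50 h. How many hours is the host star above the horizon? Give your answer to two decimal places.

19.51 h

Solar declination: sin δ = sin ε · sin L_s = sin 72.90° × sin 324.5° = -0.55503, so δ = -33.713°.
cos h₀ = −tan ϕ · tan δ = −tan(-13.1°) × tan(-33.713°) = -0.1553, so h₀ = 1.7267 rad = 98.93°.
Daylight = 2h₀/(2π) × 35.50 h = (1.7267/π) × 35.50 = 19.51 h.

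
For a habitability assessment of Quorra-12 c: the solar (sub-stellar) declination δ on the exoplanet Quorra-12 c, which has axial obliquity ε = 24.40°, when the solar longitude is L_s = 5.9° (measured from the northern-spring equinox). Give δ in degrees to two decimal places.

δ = +2.43°

sin δ = sin ε · sin L_s = sin 24.40° × sin 5.9° = 0.042464.
δ = arcsin(0.042464) = +2.43°.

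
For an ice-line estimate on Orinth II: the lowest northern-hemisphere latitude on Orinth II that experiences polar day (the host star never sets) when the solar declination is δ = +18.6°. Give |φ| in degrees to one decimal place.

Polar day requires cos H₀ = −tan φ tan δ ≤ −1, i.e. tan φ tan δ ≥ 1.
The boundary is |tan φ| · |tan δ| = 1, so |φ| = 90° − |δ| = 90° − 18.6° = 71.4° in the northern hemisphere.

|φ| = 71.4°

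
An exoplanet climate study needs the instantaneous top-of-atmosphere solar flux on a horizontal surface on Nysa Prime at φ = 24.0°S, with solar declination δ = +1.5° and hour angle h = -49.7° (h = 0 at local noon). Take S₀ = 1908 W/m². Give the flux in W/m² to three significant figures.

cos θ_z = sin φ sin δ + cos φ cos δ cos h = -0.010647 + 0.590669 = 0.580022.
Flux = S₀ · cos θ_z = 1908 × 0.580022 = 1107 W/m².

1.11e+03 W/m²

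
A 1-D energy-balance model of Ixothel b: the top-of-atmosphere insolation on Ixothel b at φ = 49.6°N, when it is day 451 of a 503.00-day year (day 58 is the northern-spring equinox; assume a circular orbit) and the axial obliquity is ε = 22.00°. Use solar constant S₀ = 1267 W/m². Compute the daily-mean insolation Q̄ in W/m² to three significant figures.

Q̄ ≈ 92.6 W/m²

Solar longitude: λ_s = 360° × (451 − 58)/503.00 = 281.272°.
sin δ = sin 22.00° × sin 281.272° = -0.36738, so δ = -21.554°.
cos H₀ = −tan(+49.6°) tan(-21.554°) = 0.4641, H₀ = 1.0881 rad.
Bracket: H₀ sin φ sin δ + cos φ cos δ sin H₀ = 1.0881×0.76154×-0.36738 + 0.64812×0.93007×0.88577 = -0.304423 + 0.533939 = 0.229516.
Q̄ = (S₀/π) × [bracket] = (1267/π) × 0.229516 = 92.56 W/m².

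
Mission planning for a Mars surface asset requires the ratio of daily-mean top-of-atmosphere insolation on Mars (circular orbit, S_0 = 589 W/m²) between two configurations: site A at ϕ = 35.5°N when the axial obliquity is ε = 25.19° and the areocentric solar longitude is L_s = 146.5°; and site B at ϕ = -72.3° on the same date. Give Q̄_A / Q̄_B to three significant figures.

— Configuration A (ϕ=+35.5°):
sin δ = sin 25.19° × sin 146.5° = 0.23492, so δ = +13.587°.
cos h₀ = −tan(+35.5°) tan(+13.587°) = -0.1724, h₀ = 1.7441 rad.
Bracket: h₀ sin ϕ sin δ + cos ϕ cos δ sin h₀ = 1.7441×0.58070×0.23492 + 0.81412×0.97202×0.98503 = 0.237927 + 0.779495 = 1.017422.
Q̄ = (S_0/π) × [bracket] = (589/π) × 1.017422 = 190.75 W/m².
— Configuration B (ϕ=-72.3°):
cos h₀ = −tan(-72.3°) tan(+13.587°) = 0.7573, h₀ = 0.7117 rad.
Bracket: h₀ sin ϕ sin δ + cos ϕ cos δ sin h₀ = 0.7117×-0.95266×0.23492 + 0.30403×0.97202×0.65309 = -0.159278 + 0.193003 = 0.033725.
Q̄ = (S_0/π) × [bracket] = (589/π) × 0.033725 = 6.3229 W/m².
Ratio Q̄_A / Q̄_B = 190.75 / 6.3229 = 30.17.

Q̄_A / Q̄_B ≈ 30.2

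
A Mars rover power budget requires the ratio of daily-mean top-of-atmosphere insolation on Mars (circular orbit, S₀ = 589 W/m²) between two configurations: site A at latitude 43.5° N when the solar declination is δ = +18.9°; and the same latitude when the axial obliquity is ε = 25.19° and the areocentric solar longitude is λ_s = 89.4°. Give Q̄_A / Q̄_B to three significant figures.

— Configuration A (φ=+43.5°):
cos H₀ = −tan(+43.5°) tan(+18.900°) = -0.3249, H₀ = 1.9017 rad.
Bracket: H₀ sin φ sin δ + cos φ cos δ sin H₀ = 1.9017×0.68835×0.32392 + 0.72537×0.94609×0.94575 = 0.424023 + 0.649035 = 1.073058.
Q̄ = (S₀/π) × [bracket] = (589/π) × 1.073058 = 201.18 W/m².
— Configuration B (φ=+43.5°):
sin δ = sin 25.19° × sin 89.4° = 0.42560, so δ = +25.189°.
cos H₀ = −tan(+43.5°) tan(+25.189°) = -0.4463, H₀ = 2.0334 rad.
Bracket: H₀ sin φ sin δ + cos φ cos δ sin H₀ = 2.0334×0.68835×0.42560 + 0.72537×0.90491×0.89488 = 0.595708 + 0.587394 = 1.183102.
Q̄ = (S₀/π) × [bracket] = (589/π) × 1.183102 = 221.81 W/m².
Ratio Q̄_A / Q̄_B = 201.18 / 221.81 = 0.9070.

Q̄_A / Q̄_B ≈ 0.907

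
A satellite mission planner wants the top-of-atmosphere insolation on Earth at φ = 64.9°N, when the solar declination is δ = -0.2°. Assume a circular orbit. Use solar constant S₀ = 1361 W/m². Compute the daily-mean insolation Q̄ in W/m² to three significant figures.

Q̄ ≈ 182 W/m²

cos H₀ = −tan(+64.9°) tan(-0.200°) = 0.0075, H₀ = 1.5633 rad.
Bracket: H₀ sin φ sin δ + cos φ cos δ sin H₀ = 1.5633×0.90557×-0.00349 + 0.42420×0.99999×0.99997 = -0.004941 + 0.424183 = 0.419242.
Q̄ = (S₀/π) × [bracket] = (1361/π) × 0.419242 = 181.6 W/m².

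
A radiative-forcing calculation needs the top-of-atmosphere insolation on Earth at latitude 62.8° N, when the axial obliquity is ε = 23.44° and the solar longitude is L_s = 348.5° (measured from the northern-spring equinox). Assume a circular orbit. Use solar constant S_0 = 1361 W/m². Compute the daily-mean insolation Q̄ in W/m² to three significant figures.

Q̄ ≈ 152 W/m²

Solar declination: sin δ = sin ε · sin L_s = sin 23.44° × sin 348.5° = -0.07931, so δ = -4.549°.
cos h₀ = −tan(+62.8°) tan(-4.549°) = 0.1548, h₀ = 1.4154 rad.
Bracket: h₀ sin ϕ sin δ + cos ϕ cos δ sin h₀ = 1.4154×0.88942×-0.07931 + 0.45710×0.99685×0.98795 = -0.099842 + 0.450169 = 0.350327.
Q̄ = (S_0/π) × [bracket] = (1361/π) × 0.350327 = 151.8 W/m².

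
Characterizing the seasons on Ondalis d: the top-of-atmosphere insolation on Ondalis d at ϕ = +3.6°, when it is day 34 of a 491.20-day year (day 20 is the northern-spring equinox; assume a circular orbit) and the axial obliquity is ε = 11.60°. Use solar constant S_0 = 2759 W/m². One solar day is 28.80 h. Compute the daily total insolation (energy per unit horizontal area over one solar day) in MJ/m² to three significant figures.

91.1 MJ/m²

Solar longitude: L_s = 360° × (34 − 20)/491.20 = 10.261°.
sin δ = sin 11.60° × sin 10.261° = 0.03582, so δ = +2.053°.
cos h₀ = −tan(+3.6°) tan(+2.053°) = -0.0023, h₀ = 1.5731 rad.
Bracket: h₀ sin ϕ sin δ + cos ϕ cos δ sin h₀ = 1.5731×0.06279×0.03582 + 0.99803×0.99936×1.00000 = 0.003538 + 0.997391 = 1.000929.
Q̄ = (S_0/π) × [bracket] = (2759/π) × 1.000929 = 879.03 W/m².
Daily total = Q̄ × 28.80 h × 3600 s/h = 879.03 × 28.80 × 3600 / 10⁶ = 91.14 MJ/m².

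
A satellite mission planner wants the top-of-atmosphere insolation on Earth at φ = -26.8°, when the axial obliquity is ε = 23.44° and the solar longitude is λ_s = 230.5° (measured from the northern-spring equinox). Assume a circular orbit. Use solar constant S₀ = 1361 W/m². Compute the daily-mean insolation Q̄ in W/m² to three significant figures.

Solar declination: sin δ = sin ε · sin λ_s = sin 23.44° × sin 230.5° = -0.30694, so δ = -17.875°.
cos H₀ = −tan(-26.8°) tan(-17.875°) = -0.1629, H₀ = 1.7344 rad.
Bracket: H₀ sin φ sin δ + cos φ cos δ sin H₀ = 1.7344×-0.45088×-0.30694 + 0.89259×0.95173×0.98664 = 0.240029 + 0.838155 = 1.078184.
Q̄ = (S₀/π) × [bracket] = (1361/π) × 1.078184 = 467.1 W/m².

Q̄ ≈ 467 W/m²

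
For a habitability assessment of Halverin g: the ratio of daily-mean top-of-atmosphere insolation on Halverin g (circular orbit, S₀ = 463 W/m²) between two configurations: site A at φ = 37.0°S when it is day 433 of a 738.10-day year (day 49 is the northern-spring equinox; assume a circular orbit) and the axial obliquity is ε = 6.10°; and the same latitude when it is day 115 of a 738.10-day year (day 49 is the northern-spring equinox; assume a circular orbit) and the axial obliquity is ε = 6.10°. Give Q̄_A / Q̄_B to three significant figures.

Q̄_A / Q̄_B ≈ 1.09

— Configuration A (φ=-37.0°):
Solar longitude: λ_s = 360° × (433 − 49)/738.10 = 187.292°.
sin δ = sin 6.10° × sin 187.292° = -0.01349, so δ = -0.773°.
cos H₀ = −tan(-37.0°) tan(-0.773°) = -0.0102, H₀ = 1.5810 rad.
Bracket: H₀ sin φ sin δ + cos φ cos δ sin H₀ = 1.5810×-0.60182×-0.01349 + 0.79864×0.99991×0.99995 = 0.012835 + 0.798528 = 0.811363.
Q̄ = (S₀/π) × [bracket] = (463/π) × 0.811363 = 119.58 W/m².
— Configuration B (φ=-37.0°):
Solar longitude: λ_s = 360° × (115 − 49)/738.10 = 32.191°.
sin δ = sin 6.10° × sin 32.191° = 0.05661, so δ = +3.245°.
cos H₀ = −tan(-37.0°) tan(+3.245°) = 0.0427, H₀ = 1.5281 rad.
Bracket: H₀ sin φ sin δ + cos φ cos δ sin H₀ = 1.5281×-0.60182×0.05661 + 0.79864×0.99840×0.99909 = -0.052061 + 0.796637 = 0.744576.
Q̄ = (S₀/π) × [bracket] = (463/π) × 0.744576 = 109.73 W/m².
Ratio Q̄_A / Q̄_B = 119.58 / 109.73 = 1.090.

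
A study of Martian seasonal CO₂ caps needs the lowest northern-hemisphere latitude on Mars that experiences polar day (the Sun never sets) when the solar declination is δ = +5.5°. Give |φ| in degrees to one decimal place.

Polar day requires cos H₀ = −tan φ tan δ ≤ −1, i.e. tan φ tan δ ≥ 1.
The boundary is |tan φ| · |tan δ| = 1, so |φ| = 90° − |δ| = 90° − 5.5° = 84.5° in the northern hemisphere.

|φ| = 84.5°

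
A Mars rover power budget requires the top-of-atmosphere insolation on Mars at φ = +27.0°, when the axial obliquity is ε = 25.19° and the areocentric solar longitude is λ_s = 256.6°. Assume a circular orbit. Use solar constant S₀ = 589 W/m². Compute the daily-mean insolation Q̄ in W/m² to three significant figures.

sin δ = sin 25.19° × sin 256.6° = -0.41403, so δ = -24.459°.
cos H₀ = −tan(+27.0°) tan(-24.459°) = 0.2318, H₀ = 1.3369 rad.
Bracket: H₀ sin φ sin δ + cos φ cos δ sin H₀ = 1.3369×0.45399×-0.41403 + 0.89101×0.91026×0.97277 = -0.251291 + 0.788966 = 0.537675.
Q̄ = (S₀/π) × [bracket] = (589/π) × 0.537675 = 100.8 W/m².

Q̄ ≈ 101 W/m²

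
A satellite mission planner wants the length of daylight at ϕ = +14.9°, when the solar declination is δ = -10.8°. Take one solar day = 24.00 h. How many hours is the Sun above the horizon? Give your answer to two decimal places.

cos h₀ = −tan ϕ · tan δ = −tan(+14.9°) × tan(-10.800°) = 0.0508, so h₀ = 1.5200 rad = 87.09°.
Daylight = 2h₀/(2π) × 24.00 h = (1.5200/π) × 24.00 = 11.61 h.

11.61 h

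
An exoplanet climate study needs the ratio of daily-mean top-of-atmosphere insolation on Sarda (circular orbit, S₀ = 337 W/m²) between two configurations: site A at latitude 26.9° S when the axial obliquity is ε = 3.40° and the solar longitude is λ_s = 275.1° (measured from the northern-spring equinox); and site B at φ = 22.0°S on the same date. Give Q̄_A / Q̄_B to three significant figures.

Q̄_A / Q̄_B ≈ 0.971

— Configuration A (φ=-26.9°):
Solar declination: sin δ = sin ε · sin λ_s = sin 3.40° × sin 275.1° = -0.05907, so δ = -3.387°.
cos H₀ = −tan(-26.9°) tan(-3.387°) = -0.0300, H₀ = 1.6008 rad.
Bracket: H₀ sin φ sin δ + cos φ cos δ sin H₀ = 1.6008×-0.45243×-0.05907 + 0.89180×0.99825×0.99955 = 0.042781 + 0.889839 = 0.932620.
Q̄ = (S₀/π) × [bracket] = (337/π) × 0.932620 = 100.04 W/m².
— Configuration B (φ=-22.0°):
cos H₀ = −tan(-22.0°) tan(-3.387°) = -0.0239, H₀ = 1.5947 rad.
Bracket: H₀ sin φ sin δ + cos φ cos δ sin H₀ = 1.5947×-0.37461×-0.05907 + 0.92718×0.99825×0.99971 = 0.035288 + 0.925289 = 0.960577.
Q̄ = (S₀/π) × [bracket] = (337/π) × 0.960577 = 103.04 W/m².
Ratio Q̄_A / Q̄_B = 100.04 / 103.04 = 0.9709.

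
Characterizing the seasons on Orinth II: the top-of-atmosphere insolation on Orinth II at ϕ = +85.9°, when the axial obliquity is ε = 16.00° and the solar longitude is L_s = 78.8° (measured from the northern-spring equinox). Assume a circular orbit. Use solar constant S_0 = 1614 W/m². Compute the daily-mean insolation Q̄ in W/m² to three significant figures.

Solar declination: sin δ = sin ε · sin L_s = sin 16.00° × sin 78.8° = 0.27039, so δ = +15.687°.
cos h₀ = −tan(+85.9°) tan(+15.687°) = -3.9180 ≤ −1 ⇒ polar day, h₀ = π.
Bracket: h₀ sin ϕ sin δ + cos ϕ cos δ sin h₀ = 3.1416×0.99744×0.27039 + 0.07150×0.96275×0.00000 = 0.847283 + 0.000000 = 0.847283.
Q̄ = (S_0/π) × [bracket] = (1614/π) × 0.847283 = 435.3 W/m².

Q̄ ≈ 435 W/m²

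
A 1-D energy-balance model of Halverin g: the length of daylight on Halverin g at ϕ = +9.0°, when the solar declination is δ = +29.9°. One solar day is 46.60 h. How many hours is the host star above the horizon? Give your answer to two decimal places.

24.65 h

cos h₀ = −tan ϕ · tan δ = −tan(+9.0°) × tan(+29.900°) = -0.0911, so h₀ = 1.6620 rad = 95.23°.
Daylight = 2h₀/(2π) × 46.60 h = (1.6620/π) × 46.60 = 24.65 h.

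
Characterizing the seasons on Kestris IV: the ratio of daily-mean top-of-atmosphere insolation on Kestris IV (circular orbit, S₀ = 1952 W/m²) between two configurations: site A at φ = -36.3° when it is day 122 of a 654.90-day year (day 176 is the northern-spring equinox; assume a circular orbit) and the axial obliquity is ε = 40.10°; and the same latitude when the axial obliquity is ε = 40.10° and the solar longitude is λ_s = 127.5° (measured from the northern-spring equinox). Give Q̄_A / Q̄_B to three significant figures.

Q̄_A / Q̄_B ≈ 3.81

— Configuration A (φ=-36.3°):
Solar longitude: λ_s = 360° × (122 − 176)/654.90 = -29.684°, i.e. -29.684° + 360° = 330.316°.
sin δ = sin 40.10° × sin 330.316° = -0.31898, so δ = -18.601°.
cos H₀ = −tan(-36.3°) tan(-18.601°) = -0.2472, H₀ = 1.8206 rad.
Bracket: H₀ sin φ sin δ + cos φ cos δ sin H₀ = 1.8206×-0.59201×-0.31898 + 0.80593×0.94776×0.96896 = 0.343801 + 0.740119 = 1.083920.
Q̄ = (S₀/π) × [bracket] = (1952/π) × 1.083920 = 673.48 W/m².
— Configuration B (φ=-36.3°):
Solar declination: sin δ = sin ε · sin λ_s = sin 40.10° × sin 127.5° = 0.51102, so δ = +30.732°.
cos H₀ = −tan(-36.3°) tan(+30.732°) = 0.4367, H₀ = 1.1189 rad.
Bracket: H₀ sin φ sin δ + cos φ cos δ sin H₀ = 1.1189×-0.59201×0.51102 + 0.80593×0.85957×0.89960 = -0.338500 + 0.623201 = 0.284701.
Q̄ = (S₀/π) × [bracket] = (1952/π) × 0.284701 = 176.90 W/m².
Ratio Q̄_A / Q̄_B = 673.48 / 176.90 = 3.807.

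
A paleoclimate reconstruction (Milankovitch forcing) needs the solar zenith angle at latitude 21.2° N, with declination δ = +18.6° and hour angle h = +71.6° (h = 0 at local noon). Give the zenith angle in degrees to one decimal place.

θ_z = 66.8°

cos θ_z = sin ϕ sin δ + cos ϕ cos δ cos h = 0.115344 + 0.278916 = 0.394260.
θ_z = arccos(0.394260) = 66.8°.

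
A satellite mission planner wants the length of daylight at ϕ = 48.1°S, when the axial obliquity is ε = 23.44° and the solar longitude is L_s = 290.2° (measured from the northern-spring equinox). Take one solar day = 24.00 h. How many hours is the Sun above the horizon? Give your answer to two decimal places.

15.55 h

Solar declination: sin δ = sin ε · sin L_s = sin 23.44° × sin 290.2° = -0.37332, so δ = -21.921°.
cos h₀ = −tan ϕ · tan δ = −tan(-48.1°) × tan(-21.921°) = -0.4485, so h₀ = 2.0359 rad = 116.65°.
Daylight = 2h₀/(2π) × 24.00 h = (2.0359/π) × 24.00 = 15.55 h.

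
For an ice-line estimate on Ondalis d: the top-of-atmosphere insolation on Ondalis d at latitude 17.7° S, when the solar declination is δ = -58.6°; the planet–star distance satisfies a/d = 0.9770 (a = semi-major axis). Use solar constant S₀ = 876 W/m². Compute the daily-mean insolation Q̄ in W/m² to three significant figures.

Q̄ ≈ 259 W/m²

cos H₀ = −tan(-17.7°) tan(-58.600°) = -0.5228, H₀ = 2.1210 rad.
Bracket: H₀ sin φ sin δ + cos φ cos δ sin H₀ = 2.1210×-0.30403×-0.85355 + 0.95266×0.52101×0.85243 = 0.550410 + 0.423100 = 0.973510.
Inverse-square distance factor (a/d)² = 0.9770² = 0.954529.
Q̄ = (S₀/π) × 0.954529 × [bracket] = (876/π) × 0.954529 × 0.973510 = 259.1 W/m².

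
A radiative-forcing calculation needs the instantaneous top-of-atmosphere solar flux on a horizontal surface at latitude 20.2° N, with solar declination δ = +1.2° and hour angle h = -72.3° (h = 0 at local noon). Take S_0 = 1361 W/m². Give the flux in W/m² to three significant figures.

cos θ_z = sin ϕ sin δ + cos ϕ cos δ cos h = 0.007231 + 0.285270 = 0.292501.
Flux = S_0 · cos θ_z = 1361 × 0.292501 = 398.1 W/m².

398 W/m²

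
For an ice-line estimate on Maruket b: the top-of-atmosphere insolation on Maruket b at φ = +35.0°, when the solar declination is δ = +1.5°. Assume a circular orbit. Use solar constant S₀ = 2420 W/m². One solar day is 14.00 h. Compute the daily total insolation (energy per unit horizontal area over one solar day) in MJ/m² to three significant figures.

32.7 MJ/m²

cos H₀ = −tan(+35.0°) tan(+1.500°) = -0.0183, H₀ = 1.5891 rad.
Bracket: H₀ sin φ sin δ + cos φ cos δ sin H₀ = 1.5891×0.57358×0.02618 + 0.81915×0.99966×0.99983 = 0.023862 + 0.818732 = 0.842594.
Q̄ = (S₀/π) × [bracket] = (2420/π) × 0.842594 = 649.06 W/m².
Daily total = Q̄ × 14.00 h × 3600 s/h = 649.06 × 14.00 × 3600 / 10⁶ = 32.71 MJ/m².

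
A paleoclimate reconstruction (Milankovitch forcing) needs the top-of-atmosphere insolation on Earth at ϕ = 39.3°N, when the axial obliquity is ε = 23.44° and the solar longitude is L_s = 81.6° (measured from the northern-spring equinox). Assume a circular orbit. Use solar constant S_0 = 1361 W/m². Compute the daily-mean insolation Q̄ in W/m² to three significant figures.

Q̄ ≈ 497 W/m²

Solar declination: sin δ = sin ε · sin L_s = sin 23.44° × sin 81.6° = 0.39352, so δ = +23.174°.
cos h₀ = −tan(+39.3°) tan(+23.174°) = -0.3504, h₀ = 1.9288 rad.
Bracket: h₀ sin ϕ sin δ + cos ϕ cos δ sin h₀ = 1.9288×0.63338×0.39352 + 0.77384×0.91932×0.93661 = 0.480749 + 0.666311 = 1.147060.
Q̄ = (S_0/π) × [bracket] = (1361/π) × 1.147060 = 496.9 W/m².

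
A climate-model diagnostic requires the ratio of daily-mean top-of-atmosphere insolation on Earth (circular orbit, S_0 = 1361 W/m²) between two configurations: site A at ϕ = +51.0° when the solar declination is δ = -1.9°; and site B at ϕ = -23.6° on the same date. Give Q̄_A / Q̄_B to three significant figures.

— Configuration A (ϕ=+51.0°):
cos h₀ = −tan(+51.0°) tan(-1.900°) = 0.0410, h₀ = 1.5298 rad.
Bracket: h₀ sin ϕ sin δ + cos ϕ cos δ sin h₀ = 1.5298×0.77715×-0.03316 + 0.62932×0.99945×0.99916 = -0.039423 + 0.628446 = 0.589023.
Q̄ = (S_0/π) × [bracket] = (1361/π) × 0.589023 = 255.18 W/m².
— Configuration B (ϕ=-23.6°):
cos h₀ = −tan(-23.6°) tan(-1.900°) = -0.0145, h₀ = 1.5853 rad.
Bracket: h₀ sin ϕ sin δ + cos ϕ cos δ sin h₀ = 1.5853×-0.40035×-0.03316 + 0.91636×0.99945×0.99989 = 0.021046 + 0.915755 = 0.936801.
Q̄ = (S_0/π) × [bracket] = (1361/π) × 0.936801 = 405.84 W/m².
Ratio Q̄_A / Q̄_B = 255.18 / 405.84 = 0.6288.

Q̄_A / Q̄_B ≈ 0.629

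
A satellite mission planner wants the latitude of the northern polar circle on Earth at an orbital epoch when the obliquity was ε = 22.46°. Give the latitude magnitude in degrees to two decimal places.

67.54°

The polar circle is the lowest latitude that experiences at least one full rotation of continuous daylight at the northern-summer solstice; it lies at |φ| = 90° − ε = 90° − 22.46° = 67.54°.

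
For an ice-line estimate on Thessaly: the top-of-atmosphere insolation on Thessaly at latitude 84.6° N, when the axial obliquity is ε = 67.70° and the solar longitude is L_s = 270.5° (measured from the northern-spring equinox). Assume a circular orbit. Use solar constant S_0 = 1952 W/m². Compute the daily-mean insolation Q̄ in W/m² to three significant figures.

Solar declination: sin δ = sin ε · sin L_s = sin 67.70° × sin 270.5° = -0.92517, so δ = -67.695°.
cos h₀ = −tan(+84.6°) tan(-67.695°) = 25.7872 ≥ 1 ⇒ polar night, h₀ = 0 and Q̄ = 0.

Q̄ ≈ 0.00 W/m²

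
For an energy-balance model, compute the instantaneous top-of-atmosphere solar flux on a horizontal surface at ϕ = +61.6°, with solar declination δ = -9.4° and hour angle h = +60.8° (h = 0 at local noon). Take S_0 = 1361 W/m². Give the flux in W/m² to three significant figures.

116 W/m²

cos θ_z = sin ϕ sin δ + cos ϕ cos δ cos h = -0.143669 + 0.228922 = 0.085253.
Flux = S_0 · cos θ_z = 1361 × 0.085253 = 116.0 W/m².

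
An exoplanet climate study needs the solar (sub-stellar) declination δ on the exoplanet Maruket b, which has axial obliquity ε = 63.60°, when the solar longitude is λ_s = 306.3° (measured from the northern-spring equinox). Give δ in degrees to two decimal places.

δ = -46.21°

sin δ = sin ε · sin λ_s = sin 63.60° × sin 306.3° = -0.721879.
δ = arcsin(-0.721879) = -46.21°.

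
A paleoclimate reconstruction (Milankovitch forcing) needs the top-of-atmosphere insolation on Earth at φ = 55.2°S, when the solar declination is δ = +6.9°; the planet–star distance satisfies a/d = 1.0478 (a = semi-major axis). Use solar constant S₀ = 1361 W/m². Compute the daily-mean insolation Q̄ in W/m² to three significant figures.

Q̄ ≈ 200 W/m²

cos H₀ = −tan(-55.2°) tan(+6.900°) = 0.1741, H₀ = 1.3958 rad.
Bracket: H₀ sin φ sin δ + cos φ cos δ sin H₀ = 1.3958×-0.82115×0.12014 + 0.57071×0.99276×0.98473 = -0.137700 + 0.557926 = 0.420226.
Inverse-square distance factor (a/d)² = 1.0478² = 1.097885.
Q̄ = (S₀/π) × 1.097885 × [bracket] = (1361/π) × 1.097885 × 0.420226 = 199.9 W/m².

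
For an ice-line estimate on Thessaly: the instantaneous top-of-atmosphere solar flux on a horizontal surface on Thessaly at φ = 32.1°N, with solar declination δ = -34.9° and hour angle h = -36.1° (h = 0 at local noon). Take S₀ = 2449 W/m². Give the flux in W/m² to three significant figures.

630 W/m²

cos θ_z = sin φ sin δ + cos φ cos δ cos h = -0.304038 + 0.561366 = 0.257328.
Flux = S₀ · cos θ_z = 2449 × 0.257328 = 630.2 W/m².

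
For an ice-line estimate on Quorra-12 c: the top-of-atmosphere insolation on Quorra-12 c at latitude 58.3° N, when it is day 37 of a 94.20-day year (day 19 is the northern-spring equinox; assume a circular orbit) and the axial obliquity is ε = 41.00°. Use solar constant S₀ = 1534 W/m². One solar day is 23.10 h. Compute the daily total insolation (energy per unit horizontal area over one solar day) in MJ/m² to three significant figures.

66.4 MJ/m²

Solar longitude: λ_s = 360° × (37 − 19)/94.20 = 68.790°.
sin δ = sin 41.00° × sin 68.790° = 0.61162, so δ = +37.707°.
cos H₀ = −tan(+58.3°) tan(+37.707°) = -1.2517 ≤ −1 ⇒ polar day, H₀ = π.
Bracket: H₀ sin φ sin δ + cos φ cos δ sin H₀ = 3.1416×0.85081×0.61162 + 0.52547×0.79115×0.00000 = 1.634802 + 0.000000 = 1.634802.
Q̄ = (S₀/π) × [bracket] = (1534/π) × 1.634802 = 798.25 W/m².
Daily total = Q̄ × 23.10 h × 3600 s/h = 798.25 × 23.10 × 3600 / 10⁶ = 66.38 MJ/m².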